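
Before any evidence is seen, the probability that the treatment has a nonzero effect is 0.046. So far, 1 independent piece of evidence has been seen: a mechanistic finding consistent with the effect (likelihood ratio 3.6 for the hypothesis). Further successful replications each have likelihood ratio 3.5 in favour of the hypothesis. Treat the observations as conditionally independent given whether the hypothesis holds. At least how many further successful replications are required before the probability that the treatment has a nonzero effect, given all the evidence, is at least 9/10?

Prior odds = 0.046/0.954 = 23/477.
Bayes factor of the evidence already in hand = 3.6.
Odds after that evidence = (23/477) × 3.6 = 46/265.
Target odds = 0.9/0.1 = 9.
Need 3.5ⁿ ≥ 9 ÷ (46/265) = 2385/46.
3.5³ = 42.875 falls short of 2385/46 but 3.5⁴ = 150.0625 reaches it, so n = 4.

4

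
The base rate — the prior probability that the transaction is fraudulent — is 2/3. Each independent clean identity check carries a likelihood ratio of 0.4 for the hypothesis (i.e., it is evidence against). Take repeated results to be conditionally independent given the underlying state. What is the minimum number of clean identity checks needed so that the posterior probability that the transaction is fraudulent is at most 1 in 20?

Prior odds: (2/3) ÷ (1/3) = 2.
Likelihood ratio per clean identity check = 0.4.
Target posterior odds = 0.05/0.95 = 1/19.
Need 2 × 0.4ⁿ ≤ 1/19, i.e. 0.4ⁿ ≤ 1/38.
0.4³ = 0.064 is still above 1/38 but 0.4⁴ = 0.0256 is at or below it, so n = 4.

4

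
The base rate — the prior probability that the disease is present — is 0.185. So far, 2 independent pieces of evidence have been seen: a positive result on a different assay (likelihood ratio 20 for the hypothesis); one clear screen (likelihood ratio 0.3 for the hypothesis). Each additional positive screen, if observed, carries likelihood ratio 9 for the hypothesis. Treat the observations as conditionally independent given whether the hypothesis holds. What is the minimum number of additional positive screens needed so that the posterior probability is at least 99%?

2

Prior odds = 0.185/0.815 = 37/163.
Combined Bayes factor of the evidence already in hand = 20 × 0.3 = 6.
Odds after that evidence = (37/163) × 6 = 222/163.
Target odds = 0.99/0.01 = 99.
Need 9ⁿ ≥ 99 ÷ (222/163) = 5379/74.
9¹ = 9 falls short of 5379/74 but 9² = 81 reaches it, so n = 2.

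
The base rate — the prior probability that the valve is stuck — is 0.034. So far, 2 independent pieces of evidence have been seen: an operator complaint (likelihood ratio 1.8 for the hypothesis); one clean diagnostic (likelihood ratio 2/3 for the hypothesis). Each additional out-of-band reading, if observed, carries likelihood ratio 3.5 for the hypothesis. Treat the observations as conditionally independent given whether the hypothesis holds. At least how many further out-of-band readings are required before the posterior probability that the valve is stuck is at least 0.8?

4

Prior odds = 0.034/0.966 = 17/483.
Combined Bayes factor of the evidence already in hand = 1.8 × (2/3) = 1.2.
Odds after that evidence = (17/483) × 1.2 = 34/805.
Target odds = 0.8/0.2 = 4.
Need 3.5ⁿ ≥ 4 ÷ (34/805) = 1610/17.
3.5³ = 42.875 falls short of 1610/17 but 3.5⁴ = 150.0625 reaches it, so n = 4.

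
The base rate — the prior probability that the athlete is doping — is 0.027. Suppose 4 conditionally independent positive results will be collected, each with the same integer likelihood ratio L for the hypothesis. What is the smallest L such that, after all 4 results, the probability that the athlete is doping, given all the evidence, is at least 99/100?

Prior odds = 0.027/0.973 = 27/973.
Target odds = 0.99/0.01 = 99.
Need L⁴ ≥ 99 ÷ (27/973) = 10703/3.
7⁴ = 2401 < 10703/3 ≤ 4096 = 8⁴, so L = 8.

8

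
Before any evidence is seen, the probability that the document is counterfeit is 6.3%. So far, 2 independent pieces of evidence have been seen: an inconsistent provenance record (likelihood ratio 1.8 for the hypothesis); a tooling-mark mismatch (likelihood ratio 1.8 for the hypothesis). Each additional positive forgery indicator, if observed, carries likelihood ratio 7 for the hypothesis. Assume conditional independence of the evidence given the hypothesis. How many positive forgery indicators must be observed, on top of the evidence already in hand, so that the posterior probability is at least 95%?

3

Prior odds = 0.063/0.937 = 63/937.
Combined Bayes factor of the evidence already in hand = 1.8 × 1.8 = 3.24.
Odds after that evidence = (63/937) × 3.24 = 5103/23425.
Target odds = 0.95/0.05 = 19.
Need 7ⁿ ≥ 19 ÷ (5103/23425) = 445075/5103.
7² = 49 falls short of 445075/5103 but 7³ = 343 reaches it, so n = 3.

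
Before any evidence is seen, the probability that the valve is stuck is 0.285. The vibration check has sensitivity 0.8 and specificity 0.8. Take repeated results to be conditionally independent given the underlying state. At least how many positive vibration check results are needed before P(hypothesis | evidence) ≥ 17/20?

Prior odds: 0.285 ÷ 0.715 = 57/143.
False-positive rate = 1 − 0.8 = 0.2; likelihood ratio of a positive = 0.8/0.2 = 4.
Target posterior odds = 0.85/0.15 = 17/3.
Require 4ⁿ ≥ 17/3 ÷ (57/143) = 2431/171.
4¹ = 4 falls short of 2431/171 but 4² = 16 reaches it, so n = 2.

2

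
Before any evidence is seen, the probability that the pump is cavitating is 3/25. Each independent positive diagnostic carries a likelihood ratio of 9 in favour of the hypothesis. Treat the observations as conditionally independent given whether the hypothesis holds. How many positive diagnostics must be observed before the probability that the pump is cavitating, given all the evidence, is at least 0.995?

4

Prior odds = 0.12/0.88 = 3/22.
Likelihood ratio per positive diagnostic = 9.
Target posterior odds = 0.995/0.005 = 199.
Require 9ⁿ ≥ 199 ÷ (3/22) = 4378/3.
9³ = 729 falls short of 4378/3 but 9⁴ = 6561 reaches it, so n = 4.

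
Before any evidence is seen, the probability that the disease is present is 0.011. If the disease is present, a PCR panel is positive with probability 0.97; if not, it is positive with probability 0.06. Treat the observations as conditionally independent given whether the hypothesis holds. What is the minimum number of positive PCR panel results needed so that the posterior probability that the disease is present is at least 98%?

Prior odds = 0.011/0.989 = 11/989.
Likelihood ratio of a positive = 0.97/0.06 = 97/6.
Target odds: 0.98 ÷ 0.02 = 49.
Require (97/6)ⁿ ≥ 49 ÷ (11/989) = 48461/11.
(97/6)³ = 912673/216 falls short of 48461/11 but (97/6)⁴ = 88529281/1296 reaches it, so n = 4.

4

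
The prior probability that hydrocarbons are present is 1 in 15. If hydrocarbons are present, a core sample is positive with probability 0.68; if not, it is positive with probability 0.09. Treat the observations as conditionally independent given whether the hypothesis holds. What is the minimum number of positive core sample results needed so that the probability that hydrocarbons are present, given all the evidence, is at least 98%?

Prior odds: (1/15) ÷ (14/15) = 1/14.
Likelihood ratio of a positive = 0.68/0.09 = 68/9.
Target odds: 0.98 ÷ 0.02 = 49.
Need (1/14) × (68/9)ⁿ ≥ 49, i.e. (68/9)ⁿ ≥ 686.
(68/9)³ = 314432/729 falls short of 686 but (68/9)⁴ = 21381376/6561 reaches it, so n = 4.

4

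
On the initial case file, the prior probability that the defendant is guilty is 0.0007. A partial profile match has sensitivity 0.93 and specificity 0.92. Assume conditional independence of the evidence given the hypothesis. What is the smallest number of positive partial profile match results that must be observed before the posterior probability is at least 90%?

4

Prior odds: 0.0007 ÷ 0.9993 = 7/9993.
False-positive rate = 1 − 0.92 = 0.08; likelihood ratio of a positive = 0.93/0.08 = 11.625.
Target odds: 0.9 ÷ 0.1 = 9.
Require 11.625ⁿ ≥ 9 ÷ (7/9993) = 89937/7.
11.625³ = 804357/512 falls short of 89937/7 but 11.625⁴ = 74805201/4096 reaches it, so n = 4.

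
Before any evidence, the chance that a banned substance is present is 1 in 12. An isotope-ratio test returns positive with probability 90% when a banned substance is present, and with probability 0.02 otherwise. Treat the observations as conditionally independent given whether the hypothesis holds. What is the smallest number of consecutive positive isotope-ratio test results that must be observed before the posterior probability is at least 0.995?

3

Prior odds = (1/12)/(11/12) = 1/11.
Likelihood ratio of a positive result = 0.9/0.02 = 45.
Target posterior odds = 0.995/0.005 = 199.
Require 45ⁿ ≥ 199 ÷ (1/11) = 2189.
45² = 2025 falls short of 2189 but 45³ = 91125 reaches it, so n = 3.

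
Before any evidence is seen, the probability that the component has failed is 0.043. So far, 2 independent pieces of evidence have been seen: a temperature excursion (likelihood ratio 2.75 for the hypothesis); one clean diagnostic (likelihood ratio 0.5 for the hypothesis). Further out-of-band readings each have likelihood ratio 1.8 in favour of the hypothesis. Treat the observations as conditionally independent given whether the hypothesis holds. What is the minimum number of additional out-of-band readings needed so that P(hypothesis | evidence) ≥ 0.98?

12

Prior odds = 0.043/0.957 = 43/957.
Combined Bayes factor of the evidence already in hand = 2.75 × 0.5 = 1.375.
Odds after that evidence = (43/957) × 1.375 = 43/696.
Target odds = 0.98/0.02 = 49.
Need 1.8ⁿ ≥ 49 ÷ (43/696) = 34104/43.
1.8¹¹ ≈642.684 falls short of 34104/43 but 1.8¹² ≈1156.83 reaches it, so n = 12.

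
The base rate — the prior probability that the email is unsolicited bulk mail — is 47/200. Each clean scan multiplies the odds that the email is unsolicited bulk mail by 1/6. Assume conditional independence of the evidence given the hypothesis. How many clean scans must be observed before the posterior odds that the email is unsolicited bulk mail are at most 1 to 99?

Prior odds: 0.235 ÷ 0.765 = 47/153.
Likelihood ratio per clean scan = 1/6.
Target odds = 1/99.
Require (1/6)ⁿ ≤ 1/99 ÷ (47/153) = 17/517.
(1/6)¹ = 1/6 is still above 17/517 but (1/6)² = 1/36 is at or below it, so n = 2.

2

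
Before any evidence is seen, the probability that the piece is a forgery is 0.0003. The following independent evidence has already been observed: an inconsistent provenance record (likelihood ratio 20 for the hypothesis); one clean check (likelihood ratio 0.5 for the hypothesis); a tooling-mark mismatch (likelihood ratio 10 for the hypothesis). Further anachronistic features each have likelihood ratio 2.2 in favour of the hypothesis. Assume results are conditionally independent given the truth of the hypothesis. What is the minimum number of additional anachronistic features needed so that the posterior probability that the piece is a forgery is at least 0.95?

Prior odds = 0.0003/0.9997 = 3/9997.
Combined Bayes factor of the evidence already in hand = 20 × 0.5 × 10 = 100.
Odds after that evidence = (3/9997) × 100 = 300/9997.
Target odds = 0.95/0.05 = 19.
Need 2.2ⁿ ≥ 19 ÷ (300/9997) = 189943/300.
2.2⁸ = 214358881/390625 falls short of 189943/300 but 2.2⁹ ≈1207.27 reaches it, so n = 9.

9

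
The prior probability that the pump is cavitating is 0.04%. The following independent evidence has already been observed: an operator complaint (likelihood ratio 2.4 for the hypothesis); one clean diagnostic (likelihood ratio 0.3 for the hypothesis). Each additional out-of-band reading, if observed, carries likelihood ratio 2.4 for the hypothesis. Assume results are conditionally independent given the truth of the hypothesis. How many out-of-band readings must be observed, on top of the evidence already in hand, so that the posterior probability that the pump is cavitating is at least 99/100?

15

Prior odds = 0.0004/0.9996 = 1/2499.
Combined Bayes factor of the evidence already in hand = 2.4 × 0.3 = 0.72.
Odds after that evidence = (1/2499) × 0.72 = 6/20825.
Target odds = 0.99/0.01 = 99.
Need 2.4ⁿ ≥ 99 ÷ (6/20825) = 343612.5.
2.4¹⁴ ≈210357 falls short of 343612.5 but 2.4¹⁵ ≈504857 reaches it, so n = 15.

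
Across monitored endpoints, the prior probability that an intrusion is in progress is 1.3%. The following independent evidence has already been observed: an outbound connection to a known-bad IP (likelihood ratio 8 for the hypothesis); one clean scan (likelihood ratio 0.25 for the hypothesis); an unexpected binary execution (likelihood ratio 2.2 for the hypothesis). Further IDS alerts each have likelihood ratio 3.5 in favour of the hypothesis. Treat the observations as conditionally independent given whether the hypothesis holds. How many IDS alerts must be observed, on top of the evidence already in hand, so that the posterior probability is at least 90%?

Prior odds = 0.013/0.987 = 13/987.
Combined Bayes factor of the evidence already in hand = 8 × 0.25 × 2.2 = 4.4.
Odds after that evidence = (13/987) × 4.4 = 286/4935.
Target odds = 0.9/0.1 = 9.
Need 3.5ⁿ ≥ 9 ÷ (286/4935) = 44415/286.
3.5⁴ = 150.0625 falls short of 44415/286 but 3.5⁵ = 525.21875 reaches it, so n = 5.

5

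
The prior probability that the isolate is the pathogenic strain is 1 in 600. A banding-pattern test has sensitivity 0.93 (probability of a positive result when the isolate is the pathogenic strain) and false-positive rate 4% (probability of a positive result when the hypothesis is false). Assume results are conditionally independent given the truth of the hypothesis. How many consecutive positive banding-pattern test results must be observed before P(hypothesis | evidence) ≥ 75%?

Prior odds: (1/600) ÷ (599/600) = 1/599.
Likelihood ratio of a positive result = 0.93/0.04 = 23.25.
Target odds: 0.75 ÷ 0.25 = 3.
Need (1/599) × 23.25ⁿ ≥ 3, i.e. 23.25ⁿ ≥ 1797.
23.25² = 540.5625 falls short of 1797 but 23.25³ = 804357/64 reaches it, so n = 3.

3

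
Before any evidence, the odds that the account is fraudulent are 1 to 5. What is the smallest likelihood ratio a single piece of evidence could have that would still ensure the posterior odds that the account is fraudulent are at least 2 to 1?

10

Prior odds = 0.2.
Target odds = 2.
Required Bayes factor = 2 ÷ 0.2 = 10.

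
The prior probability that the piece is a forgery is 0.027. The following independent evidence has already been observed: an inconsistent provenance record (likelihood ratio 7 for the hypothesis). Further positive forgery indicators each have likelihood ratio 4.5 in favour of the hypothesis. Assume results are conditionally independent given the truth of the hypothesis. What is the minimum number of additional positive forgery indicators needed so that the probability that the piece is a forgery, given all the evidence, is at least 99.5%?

5

Prior odds = 0.027/0.973 = 27/973.
Bayes factor of the evidence already in hand = 7.
Odds after that evidence = (27/973) × 7 = 27/139.
Target odds = 0.995/0.005 = 199.
Need 4.5ⁿ ≥ 199 ÷ (27/139) = 27661/27.
4.5⁴ = 410.0625 falls short of 27661/27 but 4.5⁵ = 1845.28125 reaches it, so n = 5.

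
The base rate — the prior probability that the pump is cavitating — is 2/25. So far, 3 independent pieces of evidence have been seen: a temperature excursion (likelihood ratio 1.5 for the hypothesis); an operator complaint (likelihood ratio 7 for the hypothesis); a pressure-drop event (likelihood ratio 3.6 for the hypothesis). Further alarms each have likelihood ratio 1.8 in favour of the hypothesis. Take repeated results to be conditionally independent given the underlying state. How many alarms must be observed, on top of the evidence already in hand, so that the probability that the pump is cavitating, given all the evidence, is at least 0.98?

5

Prior odds = 0.08/0.92 = 2/23.
Combined Bayes factor of the evidence already in hand = 1.5 × 7 × 3.6 = 37.8.
Odds after that evidence = (2/23) × 37.8 = 378/115.
Target odds = 0.98/0.02 = 49.
Need 1.8ⁿ ≥ 49 ÷ (378/115) = 805/54.
1.8⁴ = 10.4976 falls short of 805/54 but 1.8⁵ = 18.89568 reaches it, so n = 5.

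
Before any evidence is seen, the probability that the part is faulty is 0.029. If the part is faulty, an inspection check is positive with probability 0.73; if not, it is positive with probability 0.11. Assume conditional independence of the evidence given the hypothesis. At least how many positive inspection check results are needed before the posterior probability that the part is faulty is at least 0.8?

3

Prior odds: 0.029 ÷ 0.971 = 29/971.
Likelihood ratio of a positive = 0.73/0.11 = 73/11.
Target posterior odds = 0.8/0.2 = 4.
Require (73/11)ⁿ ≥ 4 ÷ (29/971) = 3884/29.
(73/11)² = 5329/121 falls short of 3884/29 but (73/11)³ = 389017/1331 reaches it, so n = 3.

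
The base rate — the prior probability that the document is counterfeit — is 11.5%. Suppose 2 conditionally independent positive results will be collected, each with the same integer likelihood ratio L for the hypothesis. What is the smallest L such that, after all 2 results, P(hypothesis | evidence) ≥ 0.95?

Prior odds = 0.115/0.885 = 23/177.
Target odds = 0.95/0.05 = 19.
Need L² ≥ 19 ÷ (23/177) = 3363/23.
12² = 144 < 3363/23 ≤ 169 = 13², so L = 13.

13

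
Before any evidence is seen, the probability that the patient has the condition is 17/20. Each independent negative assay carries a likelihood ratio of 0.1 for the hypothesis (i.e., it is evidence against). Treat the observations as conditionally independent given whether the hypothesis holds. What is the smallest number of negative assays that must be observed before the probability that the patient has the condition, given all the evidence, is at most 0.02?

Prior odds: 0.85 ÷ 0.15 = 17/3.
Likelihood ratio per negative assay = 0.1.
Target posterior odds = 0.02/0.98 = 1/49.
Need (17/3) × 0.1ⁿ ≤ 1/49, i.e. 0.1ⁿ ≤ 3/833.
0.1² = 0.01 is still above 3/833 but 0.1³ = 0.001 is at or below it, so n = 3.

3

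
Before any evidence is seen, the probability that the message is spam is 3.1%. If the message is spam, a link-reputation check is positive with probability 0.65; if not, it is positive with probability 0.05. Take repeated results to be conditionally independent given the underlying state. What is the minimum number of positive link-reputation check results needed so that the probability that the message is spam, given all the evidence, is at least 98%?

3

Prior odds = 0.031/0.969 = 31/969.
Likelihood ratio of a positive = 0.65/0.05 = 13.
Target posterior odds = 0.98/0.02 = 49.
Need (31/969) × 13ⁿ ≥ 49, i.e. 13ⁿ ≥ 47481/31.
13² = 169 falls short of 47481/31 but 13³ = 2197 reaches it, so n = 3.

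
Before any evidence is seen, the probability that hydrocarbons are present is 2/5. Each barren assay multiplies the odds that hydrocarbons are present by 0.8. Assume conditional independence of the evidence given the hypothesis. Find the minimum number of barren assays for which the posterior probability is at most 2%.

16

Prior odds: 0.4 ÷ 0.6 = 2/3.
Likelihood ratio per barren assay = 0.8.
Target posterior odds = 0.02/0.98 = 1/49.
Need (2/3) × 0.8ⁿ ≤ 1/49, i.e. 0.8ⁿ ≤ 3/98.
0.8¹⁵ ≈0.0351844 is still above 3/98 but 0.8¹⁶ ≈0.0281475 is at or below it, so n = 16.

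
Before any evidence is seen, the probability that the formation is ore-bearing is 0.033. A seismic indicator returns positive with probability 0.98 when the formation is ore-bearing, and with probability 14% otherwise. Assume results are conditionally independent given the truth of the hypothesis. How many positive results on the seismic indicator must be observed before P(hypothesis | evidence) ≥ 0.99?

5

Prior odds: 0.033 ÷ 0.967 = 33/967.
Likelihood ratio of a positive result = 0.98/0.14 = 7.
Target posterior odds = 0.99/0.01 = 99.
Require 7ⁿ ≥ 99 ÷ (33/967) = 2901.
7⁴ = 2401 falls short of 2901 but 7⁵ = 16807 reaches it, so n = 5.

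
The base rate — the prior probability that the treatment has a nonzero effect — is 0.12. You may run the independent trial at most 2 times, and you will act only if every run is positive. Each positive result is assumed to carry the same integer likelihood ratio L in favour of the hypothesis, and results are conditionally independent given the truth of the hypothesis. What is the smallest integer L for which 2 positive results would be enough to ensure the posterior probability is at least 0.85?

Prior odds = 0.12/0.88 = 3/22.
Target odds = 0.85/0.15 = 17/3.
Need L² ≥ 17/3 ÷ (3/22) = 374/9.
6² = 36 < 374/9 ≤ 49 = 7², so L = 7.

7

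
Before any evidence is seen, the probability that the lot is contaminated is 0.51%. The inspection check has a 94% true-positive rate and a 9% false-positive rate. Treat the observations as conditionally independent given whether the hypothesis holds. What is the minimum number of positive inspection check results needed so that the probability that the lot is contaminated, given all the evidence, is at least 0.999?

Prior odds: 0.0051 ÷ 0.9949 = 51/9949.
Likelihood ratio of a positive result = 0.94/0.09 = 94/9.
Target odds: 0.999 ÷ 0.001 = 999.
Require (94/9)ⁿ ≥ 999 ÷ (51/9949) = 3313017/17.
(94/9)⁵ ≈124287 falls short of 3313017/17 but (94/9)⁶ ≈1.29811e+06 reaches it, so n = 6.

6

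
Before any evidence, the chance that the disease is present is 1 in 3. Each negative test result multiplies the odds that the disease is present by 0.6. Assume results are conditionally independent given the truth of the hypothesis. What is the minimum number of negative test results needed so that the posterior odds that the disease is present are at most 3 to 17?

3

Prior odds = (1/3)/(2/3) = 0.5.
Likelihood ratio per negative test result = 0.6.
Target odds = 3/17.
Require 0.6ⁿ ≤ 3/17 ÷ 0.5 = 6/17.
0.6² = 0.36 is still above 6/17 but 0.6³ = 0.216 is at or below it, so n = 3.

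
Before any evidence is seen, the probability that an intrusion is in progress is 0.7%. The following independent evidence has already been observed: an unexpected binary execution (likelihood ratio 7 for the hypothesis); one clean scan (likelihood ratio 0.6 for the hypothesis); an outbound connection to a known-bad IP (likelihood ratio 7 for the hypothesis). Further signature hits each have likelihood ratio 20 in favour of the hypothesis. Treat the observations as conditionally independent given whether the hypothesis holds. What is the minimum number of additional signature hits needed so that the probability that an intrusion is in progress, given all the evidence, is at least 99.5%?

3

Prior odds = 0.007/0.993 = 7/993.
Combined Bayes factor of the evidence already in hand = 7 × 0.6 × 7 = 29.4.
Odds after that evidence = (7/993) × 29.4 = 343/1655.
Target odds = 0.995/0.005 = 199.
Need 20ⁿ ≥ 199 ÷ (343/1655) = 329345/343.
20² = 400 falls short of 329345/343 but 20³ = 8000 reaches it, so n = 3.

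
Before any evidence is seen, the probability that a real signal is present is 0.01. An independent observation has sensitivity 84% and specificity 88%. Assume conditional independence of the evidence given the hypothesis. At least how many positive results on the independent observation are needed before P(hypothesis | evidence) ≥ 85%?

4

Prior odds = 0.01/0.99 = 1/99.
False-positive rate = 1 − 0.88 = 0.12; likelihood ratio of a positive = 0.84/0.12 = 7.
Target odds: 0.85 ÷ 0.15 = 17/3.
Need (1/99) × 7ⁿ ≥ 17/3, i.e. 7ⁿ ≥ 561.
7³ = 343 falls short of 561 but 7⁴ = 2401 reaches it, so n = 4.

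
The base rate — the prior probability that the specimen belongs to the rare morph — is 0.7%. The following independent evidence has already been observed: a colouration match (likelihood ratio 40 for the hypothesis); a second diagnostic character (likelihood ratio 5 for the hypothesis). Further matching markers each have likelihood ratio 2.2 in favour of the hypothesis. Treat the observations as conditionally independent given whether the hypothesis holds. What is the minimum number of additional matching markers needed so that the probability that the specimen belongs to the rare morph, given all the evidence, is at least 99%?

Prior odds = 0.007/0.993 = 7/993.
Combined Bayes factor of the evidence already in hand = 40 × 5 = 200.
Odds after that evidence = (7/993) × 200 = 1400/993.
Target odds = 0.99/0.01 = 99.
Need 2.2ⁿ ≥ 99 ÷ (1400/993) = 98307/1400.
2.2⁵ = 51.53632 falls short of 98307/1400 but 2.2⁶ = 1771561/15625 reaches it, so n = 6.

6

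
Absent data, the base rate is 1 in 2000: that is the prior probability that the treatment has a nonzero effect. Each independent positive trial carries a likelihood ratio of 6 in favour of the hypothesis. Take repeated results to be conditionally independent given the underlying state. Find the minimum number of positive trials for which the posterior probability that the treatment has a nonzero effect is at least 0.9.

Prior odds = 0.0005/0.9995 = 1/1999.
Likelihood ratio per positive trial = 6.
Target odds: 0.9 ÷ 0.1 = 9.
Require 6ⁿ ≥ 9 ÷ (1/1999) = 17991.
6⁵ = 7776 falls short of 17991 but 6⁶ = 46656 reaches it, so n = 6.

6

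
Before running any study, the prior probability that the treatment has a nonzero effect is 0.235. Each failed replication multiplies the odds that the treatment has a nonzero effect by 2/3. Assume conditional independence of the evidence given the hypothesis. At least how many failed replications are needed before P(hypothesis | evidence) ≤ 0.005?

11

Prior odds = 0.235/0.765 = 47/153.
Likelihood ratio per failed replication = 2/3.
Target posterior odds = 0.005/0.995 = 1/199.
Require (2/3)ⁿ ≤ 1/199 ÷ (47/153) = 153/9353.
(2/3)¹⁰ = 1024/59049 is still above 153/9353 but (2/3)¹¹ = 2048/177147 is at or below it, so n = 11.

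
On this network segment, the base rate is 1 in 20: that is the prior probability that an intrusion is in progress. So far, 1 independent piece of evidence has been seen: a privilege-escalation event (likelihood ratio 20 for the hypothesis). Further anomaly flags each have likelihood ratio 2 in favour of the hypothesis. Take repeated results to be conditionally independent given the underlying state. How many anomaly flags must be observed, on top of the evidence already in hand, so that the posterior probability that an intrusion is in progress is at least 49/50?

Prior odds = 0.05/0.95 = 1/19.
Bayes factor of the evidence already in hand = 20.
Odds after that evidence = (1/19) × 20 = 20/19.
Target odds = 0.98/0.02 = 49.
Need 2ⁿ ≥ 49 ÷ (20/19) = 46.55.
2⁵ = 32 falls short of 46.55 but 2⁶ = 64 reaches it, so n = 6.

6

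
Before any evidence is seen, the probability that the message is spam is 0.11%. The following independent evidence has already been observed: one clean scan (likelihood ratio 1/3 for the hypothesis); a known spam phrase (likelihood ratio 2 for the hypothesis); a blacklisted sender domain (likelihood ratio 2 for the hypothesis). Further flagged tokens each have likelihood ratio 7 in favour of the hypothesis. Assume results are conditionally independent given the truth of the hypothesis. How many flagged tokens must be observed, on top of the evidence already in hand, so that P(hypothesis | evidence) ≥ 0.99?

Prior odds = 0.0011/0.9989 = 11/9989.
Combined Bayes factor of the evidence already in hand = (1/3) × 2 × 2 = 4/3.
Odds after that evidence = (11/9989) × 4/3 = 44/29967.
Target odds = 0.99/0.01 = 99.
Need 7ⁿ ≥ 99 ÷ (44/29967) = 67425.75.
7⁵ = 16807 falls short of 67425.75 but 7⁶ = 117649 reaches it, so n = 6.

6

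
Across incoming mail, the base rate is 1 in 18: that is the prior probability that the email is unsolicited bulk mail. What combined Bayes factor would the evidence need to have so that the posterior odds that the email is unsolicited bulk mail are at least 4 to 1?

68

Prior odds = (1/18)/(17/18) = 1/17.
Target odds = 4.
Required Bayes factor = 4 ÷ (1/17) = 68.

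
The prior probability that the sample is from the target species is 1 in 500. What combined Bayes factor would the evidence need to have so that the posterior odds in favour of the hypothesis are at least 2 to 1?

998

Prior odds = 0.002/0.998 = 1/499.
Target odds = 2.
Required Bayes factor = 2 ÷ (1/499) = 998.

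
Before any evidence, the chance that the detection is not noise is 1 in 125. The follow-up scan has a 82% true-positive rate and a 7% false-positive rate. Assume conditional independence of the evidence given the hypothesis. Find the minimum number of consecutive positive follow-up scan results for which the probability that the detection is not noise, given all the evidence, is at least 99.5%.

5

Prior odds: 0.008 ÷ 0.992 = 1/124.
Likelihood ratio of a positive result = 0.82/0.07 = 82/7.
Target odds: 0.995 ÷ 0.005 = 199.
Need (1/124) × (82/7)ⁿ ≥ 199, i.e. (82/7)ⁿ ≥ 24676.
(82/7)⁴ = 45212176/2401 falls short of 24676 but (82/7)⁵ ≈220587 reaches it, so n = 5.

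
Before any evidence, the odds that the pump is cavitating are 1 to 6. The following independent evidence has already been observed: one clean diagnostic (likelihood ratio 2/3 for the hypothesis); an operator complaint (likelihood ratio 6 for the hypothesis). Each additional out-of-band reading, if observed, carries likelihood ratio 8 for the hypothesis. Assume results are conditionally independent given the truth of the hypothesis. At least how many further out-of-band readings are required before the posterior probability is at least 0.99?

3

Prior odds = 1/6.
Combined Bayes factor of the evidence already in hand = (2/3) × 6 = 4.
Odds after that evidence = (1/6) × 4 = 2/3.
Target odds = 0.99/0.01 = 99.
Need 8ⁿ ≥ 99 ÷ (2/3) = 148.5.
8² = 64 falls short of 148.5 but 8³ = 512 reaches it, so n = 3.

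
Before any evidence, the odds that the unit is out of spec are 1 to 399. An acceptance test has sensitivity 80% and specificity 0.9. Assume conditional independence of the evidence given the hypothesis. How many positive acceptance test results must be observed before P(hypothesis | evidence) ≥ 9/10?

4

Prior odds = 1/399.
False-positive rate = 1 − 0.9 = 0.1; likelihood ratio of a positive = 0.8/0.1 = 8.
Target odds: 0.9 ÷ 0.1 = 9.
Require 8ⁿ ≥ 9 ÷ (1/399) = 3591.
8³ = 512 falls short of 3591 but 8⁴ = 4096 reaches it, so n = 4.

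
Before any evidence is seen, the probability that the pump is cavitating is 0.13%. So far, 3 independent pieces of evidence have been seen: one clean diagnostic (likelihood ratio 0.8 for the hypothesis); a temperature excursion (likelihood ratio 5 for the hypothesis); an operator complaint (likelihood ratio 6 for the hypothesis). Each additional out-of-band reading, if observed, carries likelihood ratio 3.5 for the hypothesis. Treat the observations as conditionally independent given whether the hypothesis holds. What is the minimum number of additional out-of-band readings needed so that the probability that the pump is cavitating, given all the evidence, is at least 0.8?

Prior odds = 0.0013/0.9987 = 13/9987.
Combined Bayes factor of the evidence already in hand = 0.8 × 5 × 6 = 24.
Odds after that evidence = (13/9987) × 24 = 104/3329.
Target odds = 0.8/0.2 = 4.
Need 3.5ⁿ ≥ 4 ÷ (104/3329) = 3329/26.
3.5³ = 42.875 falls short of 3329/26 but 3.5⁴ = 150.0625 reaches it, so n = 4.

4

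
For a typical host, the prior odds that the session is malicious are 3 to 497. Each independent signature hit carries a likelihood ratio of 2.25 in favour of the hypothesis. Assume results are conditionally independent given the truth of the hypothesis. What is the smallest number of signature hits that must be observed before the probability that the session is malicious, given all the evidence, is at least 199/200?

13

Prior odds = 3/497.
Likelihood ratio per signature hit = 2.25.
Target odds: 0.995 ÷ 0.005 = 199.
Require 2.25ⁿ ≥ 199 ÷ (3/497) = 98903/3.
2.25¹² ≈16834.1 falls short of 98903/3 but 2.25¹³ ≈37876.8 reaches it, so n = 13.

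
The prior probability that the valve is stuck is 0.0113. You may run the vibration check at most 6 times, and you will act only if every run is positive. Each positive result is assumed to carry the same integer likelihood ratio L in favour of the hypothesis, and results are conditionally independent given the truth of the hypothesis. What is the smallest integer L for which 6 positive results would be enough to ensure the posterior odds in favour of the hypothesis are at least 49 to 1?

5

Prior odds = 0.0113/0.9887 = 113/9887.
Target odds = 49.
Need L⁶ ≥ 49 ÷ (113/9887) = 484463/113.
4⁶ = 4096 < 484463/113 ≤ 15625 = 5⁶, so L = 5.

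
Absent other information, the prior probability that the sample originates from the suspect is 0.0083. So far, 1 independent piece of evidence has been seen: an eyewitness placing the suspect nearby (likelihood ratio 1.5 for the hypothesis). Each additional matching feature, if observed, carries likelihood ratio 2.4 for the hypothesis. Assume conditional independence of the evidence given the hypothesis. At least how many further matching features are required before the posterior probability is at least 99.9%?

Prior odds = 0.0083/0.9917 = 83/9917.
Bayes factor of the evidence already in hand = 1.5.
Odds after that evidence = (83/9917) × 1.5 = 249/19834.
Target odds = 0.999/0.001 = 999.
Need 2.4ⁿ ≥ 999 ÷ (249/19834) = 6604722/83.
2.4¹² ≈36520.3 falls short of 6604722/83 but 2.4¹³ ≈87648.8 reaches it, so n = 13.

13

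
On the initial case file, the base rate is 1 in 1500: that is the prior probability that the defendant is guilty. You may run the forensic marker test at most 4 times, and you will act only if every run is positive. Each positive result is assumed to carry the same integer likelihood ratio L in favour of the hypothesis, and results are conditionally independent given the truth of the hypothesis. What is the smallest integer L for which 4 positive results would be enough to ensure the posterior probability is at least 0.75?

9

Prior odds = (1/1500)/(1499/1500) = 1/1499.
Target odds = 0.75/0.25 = 3.
Need L⁴ ≥ 3 ÷ (1/1499) = 4497.
8⁴ = 4096 < 4497 ≤ 6561 = 9⁴, so L = 9.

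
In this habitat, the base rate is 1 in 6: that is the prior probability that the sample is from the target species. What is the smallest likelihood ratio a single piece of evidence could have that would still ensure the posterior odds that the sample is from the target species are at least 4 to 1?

Prior odds = (1/6)/(5/6) = 0.2.
Target odds = 4.
Required Bayes factor = 4 ÷ 0.2 = 20.

20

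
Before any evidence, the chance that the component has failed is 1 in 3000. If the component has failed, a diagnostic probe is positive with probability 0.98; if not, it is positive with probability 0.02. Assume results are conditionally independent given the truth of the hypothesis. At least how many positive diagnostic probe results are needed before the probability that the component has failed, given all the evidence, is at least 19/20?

3

Prior odds = (1/3000)/(2999/3000) = 1/2999.
Likelihood ratio of a positive = 0.98/0.02 = 49.
Target posterior odds = 0.95/0.05 = 19.
Need (1/2999) × 49ⁿ ≥ 19, i.e. 49ⁿ ≥ 56981.
49² = 2401 falls short of 56981 but 49³ = 117649 reaches it, so n = 3.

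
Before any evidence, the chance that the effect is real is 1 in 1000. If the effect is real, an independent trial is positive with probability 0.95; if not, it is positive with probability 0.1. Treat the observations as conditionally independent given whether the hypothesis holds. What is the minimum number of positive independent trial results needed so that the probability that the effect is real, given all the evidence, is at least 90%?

5

Prior odds = 0.001/0.999 = 1/999.
Likelihood ratio of a positive = 0.95/0.1 = 9.5.
Target posterior odds = 0.9/0.1 = 9.
Require 9.5ⁿ ≥ 9 ÷ (1/999) = 8991.
9.5⁴ = 8145.0625 falls short of 8991 but 9.5⁵ = 77378.09375 reaches it, so n = 5.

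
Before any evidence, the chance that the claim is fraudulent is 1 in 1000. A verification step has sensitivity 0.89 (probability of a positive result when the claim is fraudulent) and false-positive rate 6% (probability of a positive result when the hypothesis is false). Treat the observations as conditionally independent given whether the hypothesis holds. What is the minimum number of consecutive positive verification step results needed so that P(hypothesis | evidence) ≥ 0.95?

Prior odds: 0.001 ÷ 0.999 = 1/999.
Likelihood ratio of a positive result = 0.89/0.06 = 89/6.
Target posterior odds = 0.95/0.05 = 19.
Require (89/6)ⁿ ≥ 19 ÷ (1/999) = 18981.
(89/6)³ = 704969/216 falls short of 18981 but (89/6)⁴ = 62742241/1296 reaches it, so n = 4.

4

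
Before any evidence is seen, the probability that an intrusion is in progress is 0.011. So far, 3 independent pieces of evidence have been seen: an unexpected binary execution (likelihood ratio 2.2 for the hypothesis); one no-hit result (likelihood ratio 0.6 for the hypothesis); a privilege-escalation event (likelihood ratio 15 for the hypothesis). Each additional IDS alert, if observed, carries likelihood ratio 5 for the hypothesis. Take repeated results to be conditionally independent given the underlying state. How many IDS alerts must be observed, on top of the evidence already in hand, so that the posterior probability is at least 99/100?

4

Prior odds = 0.011/0.989 = 11/989.
Combined Bayes factor of the evidence already in hand = 2.2 × 0.6 × 15 = 19.8.
Odds after that evidence = (11/989) × 19.8 = 1089/4945.
Target odds = 0.99/0.01 = 99.
Need 5ⁿ ≥ 99 ÷ (1089/4945) = 4945/11.
5³ = 125 falls short of 4945/11 but 5⁴ = 625 reaches it, so n = 4.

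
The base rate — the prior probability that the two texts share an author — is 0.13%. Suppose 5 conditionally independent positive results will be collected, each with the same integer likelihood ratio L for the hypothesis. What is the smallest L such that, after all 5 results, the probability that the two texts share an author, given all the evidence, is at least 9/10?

Prior odds = 0.0013/0.9987 = 13/9987.
Target odds = 0.9/0.1 = 9.
Need L⁵ ≥ 9 ÷ (13/9987) = 89883/13.
5⁵ = 3125 < 89883/13 ≤ 7776 = 6⁵, so L = 6.

6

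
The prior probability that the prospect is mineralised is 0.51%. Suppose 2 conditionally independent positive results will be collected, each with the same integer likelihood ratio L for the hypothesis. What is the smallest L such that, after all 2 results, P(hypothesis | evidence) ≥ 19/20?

Prior odds = 0.0051/0.9949 = 51/9949.
Target odds = 0.95/0.05 = 19.
Need L² ≥ 19 ÷ (51/9949) = 189031/51.
60² = 3600 < 189031/51 ≤ 3721 = 61², so L = 61.

61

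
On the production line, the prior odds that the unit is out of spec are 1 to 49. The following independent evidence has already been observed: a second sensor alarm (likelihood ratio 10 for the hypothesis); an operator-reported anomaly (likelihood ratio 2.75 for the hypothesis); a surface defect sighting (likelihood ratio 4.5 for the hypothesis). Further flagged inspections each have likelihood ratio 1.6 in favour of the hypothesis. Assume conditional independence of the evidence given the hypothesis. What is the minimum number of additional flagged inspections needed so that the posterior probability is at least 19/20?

5

Prior odds = 1/49.
Combined Bayes factor of the evidence already in hand = 10 × 2.75 × 4.5 = 123.75.
Odds after that evidence = (1/49) × 123.75 = 495/196.
Target odds = 0.95/0.05 = 19.
Need 1.6ⁿ ≥ 19 ÷ (495/196) = 3724/495.
1.6⁴ = 6.5536 falls short of 3724/495 but 1.6⁵ = 10.48576 reaches it, so n = 5.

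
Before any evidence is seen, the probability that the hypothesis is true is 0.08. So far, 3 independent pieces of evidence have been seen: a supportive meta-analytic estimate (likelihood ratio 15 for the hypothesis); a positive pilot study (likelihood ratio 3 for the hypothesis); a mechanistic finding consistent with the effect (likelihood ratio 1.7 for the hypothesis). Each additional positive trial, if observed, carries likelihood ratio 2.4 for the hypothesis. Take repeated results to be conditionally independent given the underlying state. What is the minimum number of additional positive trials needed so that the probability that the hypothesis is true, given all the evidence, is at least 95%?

Prior odds = 0.08/0.92 = 2/23.
Combined Bayes factor of the evidence already in hand = 15 × 3 × 1.7 = 76.5.
Odds after that evidence = (2/23) × 76.5 = 153/23.
Target odds = 0.95/0.05 = 19.
Need 2.4ⁿ ≥ 19 ÷ (153/23) = 437/153.
2.4¹ = 2.4 falls short of 437/153 but 2.4² = 5.76 reaches it, so n = 2.

2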